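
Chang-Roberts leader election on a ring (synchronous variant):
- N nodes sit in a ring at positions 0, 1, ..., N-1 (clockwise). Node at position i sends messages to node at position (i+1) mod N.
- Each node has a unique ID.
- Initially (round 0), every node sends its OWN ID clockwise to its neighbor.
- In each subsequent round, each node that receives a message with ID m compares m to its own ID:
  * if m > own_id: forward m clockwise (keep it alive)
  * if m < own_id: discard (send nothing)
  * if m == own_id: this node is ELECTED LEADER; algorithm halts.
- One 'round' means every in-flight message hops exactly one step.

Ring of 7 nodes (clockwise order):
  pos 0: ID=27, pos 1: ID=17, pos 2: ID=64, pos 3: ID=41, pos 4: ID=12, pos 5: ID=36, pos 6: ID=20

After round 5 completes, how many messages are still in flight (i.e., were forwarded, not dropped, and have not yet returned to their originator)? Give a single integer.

Answer: 2

Derivation:
Round 1: pos1(id17) recv 27: fwd; pos2(id64) recv 17: drop; pos3(id41) recv 64: fwd; pos4(id12) recv 41: fwd; pos5(id36) recv 12: drop; pos6(id20) recv 36: fwd; pos0(id27) recv 20: drop
Round 2: pos2(id64) recv 27: drop; pos4(id12) recv 64: fwd; pos5(id36) recv 41: fwd; pos0(id27) recv 36: fwd
Round 3: pos5(id36) recv 64: fwd; pos6(id20) recv 41: fwd; pos1(id17) recv 36: fwd
Round 4: pos6(id20) recv 64: fwd; pos0(id27) recv 41: fwd; pos2(id64) recv 36: drop
Round 5: pos0(id27) recv 64: fwd; pos1(id17) recv 41: fwd
After round 5: 2 messages still in flight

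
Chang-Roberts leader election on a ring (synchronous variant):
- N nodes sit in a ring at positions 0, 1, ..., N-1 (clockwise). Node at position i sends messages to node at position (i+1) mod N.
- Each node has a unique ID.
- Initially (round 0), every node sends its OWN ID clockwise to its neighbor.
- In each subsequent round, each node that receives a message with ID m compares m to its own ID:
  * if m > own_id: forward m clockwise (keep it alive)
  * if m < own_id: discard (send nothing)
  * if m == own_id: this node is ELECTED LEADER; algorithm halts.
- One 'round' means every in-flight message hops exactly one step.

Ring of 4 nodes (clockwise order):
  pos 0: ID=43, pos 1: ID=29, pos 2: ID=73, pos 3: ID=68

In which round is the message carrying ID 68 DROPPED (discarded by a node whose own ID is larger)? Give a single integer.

Answer: 3

Derivation:
Round 1: pos1(id29) recv 43: fwd; pos2(id73) recv 29: drop; pos3(id68) recv 73: fwd; pos0(id43) recv 68: fwd
Round 2: pos2(id73) recv 43: drop; pos0(id43) recv 73: fwd; pos1(id29) recv 68: fwd
Round 3: pos1(id29) recv 73: fwd; pos2(id73) recv 68: drop
Round 4: pos2(id73) recv 73: ELECTED
Message ID 68 originates at pos 3; dropped at pos 2 in round 3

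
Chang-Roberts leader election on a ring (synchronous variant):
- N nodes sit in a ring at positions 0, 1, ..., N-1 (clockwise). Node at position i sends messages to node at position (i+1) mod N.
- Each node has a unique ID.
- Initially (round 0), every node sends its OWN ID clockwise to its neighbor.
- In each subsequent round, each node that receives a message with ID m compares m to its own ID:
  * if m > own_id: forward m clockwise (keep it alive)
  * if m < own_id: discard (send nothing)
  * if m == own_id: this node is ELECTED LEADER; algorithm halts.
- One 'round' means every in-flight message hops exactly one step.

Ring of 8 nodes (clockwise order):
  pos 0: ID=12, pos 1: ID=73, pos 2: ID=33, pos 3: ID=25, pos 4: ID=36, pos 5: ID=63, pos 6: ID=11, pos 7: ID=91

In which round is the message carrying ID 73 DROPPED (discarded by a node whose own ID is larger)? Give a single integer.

Round 1: pos1(id73) recv 12: drop; pos2(id33) recv 73: fwd; pos3(id25) recv 33: fwd; pos4(id36) recv 25: drop; pos5(id63) recv 36: drop; pos6(id11) recv 63: fwd; pos7(id91) recv 11: drop; pos0(id12) recv 91: fwd
Round 2: pos3(id25) recv 73: fwd; pos4(id36) recv 33: drop; pos7(id91) recv 63: drop; pos1(id73) recv 91: fwd
Round 3: pos4(id36) recv 73: fwd; pos2(id33) recv 91: fwd
Round 4: pos5(id63) recv 73: fwd; pos3(id25) recv 91: fwd
Round 5: pos6(id11) recv 73: fwd; pos4(id36) recv 91: fwd
Round 6: pos7(id91) recv 73: drop; pos5(id63) recv 91: fwd
Round 7: pos6(id11) recv 91: fwd
Round 8: pos7(id91) recv 91: ELECTED
Message ID 73 originates at pos 1; dropped at pos 7 in round 6

Answer: 6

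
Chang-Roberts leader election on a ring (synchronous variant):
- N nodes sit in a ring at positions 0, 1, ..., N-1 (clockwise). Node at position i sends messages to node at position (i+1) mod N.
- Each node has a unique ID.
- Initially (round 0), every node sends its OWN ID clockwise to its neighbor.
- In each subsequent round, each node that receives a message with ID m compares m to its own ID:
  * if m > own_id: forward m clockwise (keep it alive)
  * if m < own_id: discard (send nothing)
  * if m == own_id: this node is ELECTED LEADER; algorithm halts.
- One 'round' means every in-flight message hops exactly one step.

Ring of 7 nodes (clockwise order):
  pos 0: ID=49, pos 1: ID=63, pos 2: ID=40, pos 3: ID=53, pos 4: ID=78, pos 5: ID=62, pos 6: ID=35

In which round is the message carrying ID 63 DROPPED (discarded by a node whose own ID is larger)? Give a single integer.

Answer: 3

Derivation:
Round 1: pos1(id63) recv 49: drop; pos2(id40) recv 63: fwd; pos3(id53) recv 40: drop; pos4(id78) recv 53: drop; pos5(id62) recv 78: fwd; pos6(id35) recv 62: fwd; pos0(id49) recv 35: drop
Round 2: pos3(id53) recv 63: fwd; pos6(id35) recv 78: fwd; pos0(id49) recv 62: fwd
Round 3: pos4(id78) recv 63: drop; pos0(id49) recv 78: fwd; pos1(id63) recv 62: drop
Round 4: pos1(id63) recv 78: fwd
Round 5: pos2(id40) recv 78: fwd
Round 6: pos3(id53) recv 78: fwd
Round 7: pos4(id78) recv 78: ELECTED
Message ID 63 originates at pos 1; dropped at pos 4 in round 3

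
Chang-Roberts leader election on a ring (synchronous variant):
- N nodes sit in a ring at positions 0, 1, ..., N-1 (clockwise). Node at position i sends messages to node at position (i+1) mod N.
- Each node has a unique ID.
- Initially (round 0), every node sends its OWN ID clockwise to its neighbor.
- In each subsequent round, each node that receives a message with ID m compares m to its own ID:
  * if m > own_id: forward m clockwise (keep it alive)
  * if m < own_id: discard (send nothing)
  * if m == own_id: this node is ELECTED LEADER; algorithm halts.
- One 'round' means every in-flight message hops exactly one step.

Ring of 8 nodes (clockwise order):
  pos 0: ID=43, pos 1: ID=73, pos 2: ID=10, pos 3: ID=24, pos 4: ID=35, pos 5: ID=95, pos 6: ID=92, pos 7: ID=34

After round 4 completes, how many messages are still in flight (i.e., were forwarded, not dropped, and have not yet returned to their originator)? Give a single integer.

Round 1: pos1(id73) recv 43: drop; pos2(id10) recv 73: fwd; pos3(id24) recv 10: drop; pos4(id35) recv 24: drop; pos5(id95) recv 35: drop; pos6(id92) recv 95: fwd; pos7(id34) recv 92: fwd; pos0(id43) recv 34: drop
Round 2: pos3(id24) recv 73: fwd; pos7(id34) recv 95: fwd; pos0(id43) recv 92: fwd
Round 3: pos4(id35) recv 73: fwd; pos0(id43) recv 95: fwd; pos1(id73) recv 92: fwd
Round 4: pos5(id95) recv 73: drop; pos1(id73) recv 95: fwd; pos2(id10) recv 92: fwd
After round 4: 2 messages still in flight

Answer: 2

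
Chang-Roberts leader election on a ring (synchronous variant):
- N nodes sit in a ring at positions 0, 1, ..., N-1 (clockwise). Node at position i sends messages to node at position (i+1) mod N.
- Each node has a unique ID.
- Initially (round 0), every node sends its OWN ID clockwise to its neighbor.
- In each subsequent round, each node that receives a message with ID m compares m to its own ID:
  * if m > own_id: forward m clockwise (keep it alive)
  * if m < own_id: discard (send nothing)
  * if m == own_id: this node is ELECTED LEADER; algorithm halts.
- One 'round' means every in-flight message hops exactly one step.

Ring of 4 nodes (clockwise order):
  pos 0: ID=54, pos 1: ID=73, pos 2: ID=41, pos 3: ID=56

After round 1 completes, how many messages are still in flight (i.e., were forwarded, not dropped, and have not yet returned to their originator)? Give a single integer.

Round 1: pos1(id73) recv 54: drop; pos2(id41) recv 73: fwd; pos3(id56) recv 41: drop; pos0(id54) recv 56: fwd
After round 1: 2 messages still in flight

Answer: 2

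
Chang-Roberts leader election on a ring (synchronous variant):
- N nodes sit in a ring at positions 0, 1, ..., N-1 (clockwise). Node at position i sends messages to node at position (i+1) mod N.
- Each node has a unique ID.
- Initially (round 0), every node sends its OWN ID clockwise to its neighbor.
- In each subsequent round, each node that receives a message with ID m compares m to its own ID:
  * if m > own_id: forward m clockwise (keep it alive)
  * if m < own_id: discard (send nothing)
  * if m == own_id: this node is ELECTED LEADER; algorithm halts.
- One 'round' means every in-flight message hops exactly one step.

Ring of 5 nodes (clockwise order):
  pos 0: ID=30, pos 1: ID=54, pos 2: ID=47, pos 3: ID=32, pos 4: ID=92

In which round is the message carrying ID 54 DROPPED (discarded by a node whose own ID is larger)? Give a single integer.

Answer: 3

Derivation:
Round 1: pos1(id54) recv 30: drop; pos2(id47) recv 54: fwd; pos3(id32) recv 47: fwd; pos4(id92) recv 32: drop; pos0(id30) recv 92: fwd
Round 2: pos3(id32) recv 54: fwd; pos4(id92) recv 47: drop; pos1(id54) recv 92: fwd
Round 3: pos4(id92) recv 54: drop; pos2(id47) recv 92: fwd
Round 4: pos3(id32) recv 92: fwd
Round 5: pos4(id92) recv 92: ELECTED
Message ID 54 originates at pos 1; dropped at pos 4 in round 3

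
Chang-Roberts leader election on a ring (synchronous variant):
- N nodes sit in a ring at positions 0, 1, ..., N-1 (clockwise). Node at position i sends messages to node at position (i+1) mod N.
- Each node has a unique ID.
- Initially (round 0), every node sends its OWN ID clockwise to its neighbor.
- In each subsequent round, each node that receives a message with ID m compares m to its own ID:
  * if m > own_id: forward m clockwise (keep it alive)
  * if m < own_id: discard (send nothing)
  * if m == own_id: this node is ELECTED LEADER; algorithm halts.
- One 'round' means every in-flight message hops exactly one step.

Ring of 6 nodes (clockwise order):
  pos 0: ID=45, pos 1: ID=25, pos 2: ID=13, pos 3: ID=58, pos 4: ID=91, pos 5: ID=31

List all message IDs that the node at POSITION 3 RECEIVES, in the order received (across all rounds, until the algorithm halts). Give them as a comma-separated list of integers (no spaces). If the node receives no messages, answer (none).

Answer: 13,25,45,91

Derivation:
Round 1: pos1(id25) recv 45: fwd; pos2(id13) recv 25: fwd; pos3(id58) recv 13: drop; pos4(id91) recv 58: drop; pos5(id31) recv 91: fwd; pos0(id45) recv 31: drop
Round 2: pos2(id13) recv 45: fwd; pos3(id58) recv 25: drop; pos0(id45) recv 91: fwd
Round 3: pos3(id58) recv 45: drop; pos1(id25) recv 91: fwd
Round 4: pos2(id13) recv 91: fwd
Round 5: pos3(id58) recv 91: fwd
Round 6: pos4(id91) recv 91: ELECTED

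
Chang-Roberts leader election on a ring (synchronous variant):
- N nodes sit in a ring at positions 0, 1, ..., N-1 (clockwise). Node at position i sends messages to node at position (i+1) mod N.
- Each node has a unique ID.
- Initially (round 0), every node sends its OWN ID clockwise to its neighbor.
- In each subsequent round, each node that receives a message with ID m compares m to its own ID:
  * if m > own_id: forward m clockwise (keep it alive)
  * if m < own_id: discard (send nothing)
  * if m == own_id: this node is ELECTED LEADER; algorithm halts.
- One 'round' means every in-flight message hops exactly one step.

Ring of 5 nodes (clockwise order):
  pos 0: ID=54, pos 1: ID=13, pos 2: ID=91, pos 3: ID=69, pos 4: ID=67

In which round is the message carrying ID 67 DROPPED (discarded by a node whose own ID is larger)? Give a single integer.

Round 1: pos1(id13) recv 54: fwd; pos2(id91) recv 13: drop; pos3(id69) recv 91: fwd; pos4(id67) recv 69: fwd; pos0(id54) recv 67: fwd
Round 2: pos2(id91) recv 54: drop; pos4(id67) recv 91: fwd; pos0(id54) recv 69: fwd; pos1(id13) recv 67: fwd
Round 3: pos0(id54) recv 91: fwd; pos1(id13) recv 69: fwd; pos2(id91) recv 67: drop
Round 4: pos1(id13) recv 91: fwd; pos2(id91) recv 69: drop
Round 5: pos2(id91) recv 91: ELECTED
Message ID 67 originates at pos 4; dropped at pos 2 in round 3

Answer: 3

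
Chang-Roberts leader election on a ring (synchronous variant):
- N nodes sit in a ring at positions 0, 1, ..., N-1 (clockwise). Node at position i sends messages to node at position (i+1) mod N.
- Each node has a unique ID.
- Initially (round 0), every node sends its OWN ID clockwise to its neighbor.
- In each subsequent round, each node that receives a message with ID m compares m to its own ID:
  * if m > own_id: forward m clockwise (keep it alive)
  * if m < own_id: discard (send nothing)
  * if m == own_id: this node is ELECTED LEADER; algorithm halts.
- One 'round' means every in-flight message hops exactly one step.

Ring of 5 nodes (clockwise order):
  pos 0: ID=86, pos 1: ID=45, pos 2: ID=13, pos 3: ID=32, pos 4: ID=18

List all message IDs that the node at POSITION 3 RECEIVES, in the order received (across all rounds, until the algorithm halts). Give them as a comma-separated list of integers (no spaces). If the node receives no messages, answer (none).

Round 1: pos1(id45) recv 86: fwd; pos2(id13) recv 45: fwd; pos3(id32) recv 13: drop; pos4(id18) recv 32: fwd; pos0(id86) recv 18: drop
Round 2: pos2(id13) recv 86: fwd; pos3(id32) recv 45: fwd; pos0(id86) recv 32: drop
Round 3: pos3(id32) recv 86: fwd; pos4(id18) recv 45: fwd
Round 4: pos4(id18) recv 86: fwd; pos0(id86) recv 45: drop
Round 5: pos0(id86) recv 86: ELECTED

Answer: 13,45,86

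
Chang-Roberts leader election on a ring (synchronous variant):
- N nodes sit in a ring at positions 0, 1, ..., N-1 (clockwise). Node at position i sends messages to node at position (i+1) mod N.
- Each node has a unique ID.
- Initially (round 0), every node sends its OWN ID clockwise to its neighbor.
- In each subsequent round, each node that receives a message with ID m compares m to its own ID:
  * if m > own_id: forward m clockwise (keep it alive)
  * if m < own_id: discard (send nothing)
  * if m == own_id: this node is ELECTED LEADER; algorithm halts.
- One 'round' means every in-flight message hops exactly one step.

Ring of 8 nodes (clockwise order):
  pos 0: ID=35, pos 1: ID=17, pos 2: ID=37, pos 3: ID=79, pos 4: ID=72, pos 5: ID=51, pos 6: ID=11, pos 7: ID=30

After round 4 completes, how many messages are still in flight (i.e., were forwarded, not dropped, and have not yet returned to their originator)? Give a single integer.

Answer: 3

Derivation:
Round 1: pos1(id17) recv 35: fwd; pos2(id37) recv 17: drop; pos3(id79) recv 37: drop; pos4(id72) recv 79: fwd; pos5(id51) recv 72: fwd; pos6(id11) recv 51: fwd; pos7(id30) recv 11: drop; pos0(id35) recv 30: drop
Round 2: pos2(id37) recv 35: drop; pos5(id51) recv 79: fwd; pos6(id11) recv 72: fwd; pos7(id30) recv 51: fwd
Round 3: pos6(id11) recv 79: fwd; pos7(id30) recv 72: fwd; pos0(id35) recv 51: fwd
Round 4: pos7(id30) recv 79: fwd; pos0(id35) recv 72: fwd; pos1(id17) recv 51: fwd
After round 4: 3 messages still in flight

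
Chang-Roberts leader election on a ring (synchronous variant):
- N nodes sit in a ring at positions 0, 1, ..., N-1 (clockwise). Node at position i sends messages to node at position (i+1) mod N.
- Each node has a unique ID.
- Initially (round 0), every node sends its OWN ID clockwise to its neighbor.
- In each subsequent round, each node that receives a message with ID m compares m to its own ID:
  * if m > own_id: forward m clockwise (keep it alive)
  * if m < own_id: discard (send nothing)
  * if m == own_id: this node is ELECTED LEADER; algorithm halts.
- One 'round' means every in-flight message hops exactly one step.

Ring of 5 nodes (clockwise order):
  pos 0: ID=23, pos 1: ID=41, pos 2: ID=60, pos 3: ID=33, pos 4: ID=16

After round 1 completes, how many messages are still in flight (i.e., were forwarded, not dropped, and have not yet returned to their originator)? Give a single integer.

Answer: 2

Derivation:
Round 1: pos1(id41) recv 23: drop; pos2(id60) recv 41: drop; pos3(id33) recv 60: fwd; pos4(id16) recv 33: fwd; pos0(id23) recv 16: drop
After round 1: 2 messages still in flight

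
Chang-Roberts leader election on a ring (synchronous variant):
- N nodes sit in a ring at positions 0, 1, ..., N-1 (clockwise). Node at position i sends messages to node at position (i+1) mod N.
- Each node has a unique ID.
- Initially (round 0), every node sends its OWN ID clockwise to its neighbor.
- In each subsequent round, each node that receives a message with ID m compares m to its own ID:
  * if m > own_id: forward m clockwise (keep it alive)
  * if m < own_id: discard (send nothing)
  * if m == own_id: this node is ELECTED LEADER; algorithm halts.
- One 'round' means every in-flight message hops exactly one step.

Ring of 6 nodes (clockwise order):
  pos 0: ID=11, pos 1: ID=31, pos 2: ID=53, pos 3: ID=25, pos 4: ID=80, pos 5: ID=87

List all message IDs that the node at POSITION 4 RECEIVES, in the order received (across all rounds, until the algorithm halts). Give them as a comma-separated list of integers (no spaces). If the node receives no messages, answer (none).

Answer: 25,53,87

Derivation:
Round 1: pos1(id31) recv 11: drop; pos2(id53) recv 31: drop; pos3(id25) recv 53: fwd; pos4(id80) recv 25: drop; pos5(id87) recv 80: drop; pos0(id11) recv 87: fwd
Round 2: pos4(id80) recv 53: drop; pos1(id31) recv 87: fwd
Round 3: pos2(id53) recv 87: fwd
Round 4: pos3(id25) recv 87: fwd
Round 5: pos4(id80) recv 87: fwd
Round 6: pos5(id87) recv 87: ELECTED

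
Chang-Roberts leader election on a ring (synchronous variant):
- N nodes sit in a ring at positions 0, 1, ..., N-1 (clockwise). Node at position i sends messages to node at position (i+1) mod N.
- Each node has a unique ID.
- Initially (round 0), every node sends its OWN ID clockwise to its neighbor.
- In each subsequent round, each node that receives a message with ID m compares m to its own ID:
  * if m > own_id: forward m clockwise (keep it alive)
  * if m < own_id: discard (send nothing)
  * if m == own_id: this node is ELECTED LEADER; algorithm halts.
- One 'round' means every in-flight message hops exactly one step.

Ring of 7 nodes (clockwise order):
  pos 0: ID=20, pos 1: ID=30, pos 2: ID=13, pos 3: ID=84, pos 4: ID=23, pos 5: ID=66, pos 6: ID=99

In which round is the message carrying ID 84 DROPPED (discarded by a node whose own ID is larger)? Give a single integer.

Answer: 3

Derivation:
Round 1: pos1(id30) recv 20: drop; pos2(id13) recv 30: fwd; pos3(id84) recv 13: drop; pos4(id23) recv 84: fwd; pos5(id66) recv 23: drop; pos6(id99) recv 66: drop; pos0(id20) recv 99: fwd
Round 2: pos3(id84) recv 30: drop; pos5(id66) recv 84: fwd; pos1(id30) recv 99: fwd
Round 3: pos6(id99) recv 84: drop; pos2(id13) recv 99: fwd
Round 4: pos3(id84) recv 99: fwd
Round 5: pos4(id23) recv 99: fwd
Round 6: pos5(id66) recv 99: fwd
Round 7: pos6(id99) recv 99: ELECTED
Message ID 84 originates at pos 3; dropped at pos 6 in round 3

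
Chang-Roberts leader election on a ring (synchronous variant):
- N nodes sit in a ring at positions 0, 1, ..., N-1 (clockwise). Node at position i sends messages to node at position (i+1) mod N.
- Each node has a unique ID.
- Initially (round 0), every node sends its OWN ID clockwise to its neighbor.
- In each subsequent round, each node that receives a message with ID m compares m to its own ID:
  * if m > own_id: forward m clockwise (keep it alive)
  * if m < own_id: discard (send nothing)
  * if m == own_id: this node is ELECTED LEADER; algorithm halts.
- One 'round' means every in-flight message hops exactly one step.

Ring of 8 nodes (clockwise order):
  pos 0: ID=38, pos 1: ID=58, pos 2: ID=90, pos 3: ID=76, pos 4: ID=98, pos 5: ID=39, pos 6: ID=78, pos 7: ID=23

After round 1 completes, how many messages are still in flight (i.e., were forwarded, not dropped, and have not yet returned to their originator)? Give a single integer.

Round 1: pos1(id58) recv 38: drop; pos2(id90) recv 58: drop; pos3(id76) recv 90: fwd; pos4(id98) recv 76: drop; pos5(id39) recv 98: fwd; pos6(id78) recv 39: drop; pos7(id23) recv 78: fwd; pos0(id38) recv 23: drop
After round 1: 3 messages still in flight

Answer: 3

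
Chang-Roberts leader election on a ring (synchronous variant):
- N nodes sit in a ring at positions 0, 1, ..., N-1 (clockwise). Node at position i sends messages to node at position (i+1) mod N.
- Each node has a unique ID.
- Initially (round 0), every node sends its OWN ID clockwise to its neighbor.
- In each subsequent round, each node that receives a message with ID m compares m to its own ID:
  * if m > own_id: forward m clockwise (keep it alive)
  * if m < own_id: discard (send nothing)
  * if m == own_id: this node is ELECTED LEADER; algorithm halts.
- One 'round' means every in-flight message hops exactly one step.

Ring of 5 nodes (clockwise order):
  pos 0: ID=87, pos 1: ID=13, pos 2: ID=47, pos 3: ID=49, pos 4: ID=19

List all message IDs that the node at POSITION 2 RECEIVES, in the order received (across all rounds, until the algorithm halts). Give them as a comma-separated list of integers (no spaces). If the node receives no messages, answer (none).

Answer: 13,87

Derivation:
Round 1: pos1(id13) recv 87: fwd; pos2(id47) recv 13: drop; pos3(id49) recv 47: drop; pos4(id19) recv 49: fwd; pos0(id87) recv 19: drop
Round 2: pos2(id47) recv 87: fwd; pos0(id87) recv 49: drop
Round 3: pos3(id49) recv 87: fwd
Round 4: pos4(id19) recv 87: fwd
Round 5: pos0(id87) recv 87: ELECTED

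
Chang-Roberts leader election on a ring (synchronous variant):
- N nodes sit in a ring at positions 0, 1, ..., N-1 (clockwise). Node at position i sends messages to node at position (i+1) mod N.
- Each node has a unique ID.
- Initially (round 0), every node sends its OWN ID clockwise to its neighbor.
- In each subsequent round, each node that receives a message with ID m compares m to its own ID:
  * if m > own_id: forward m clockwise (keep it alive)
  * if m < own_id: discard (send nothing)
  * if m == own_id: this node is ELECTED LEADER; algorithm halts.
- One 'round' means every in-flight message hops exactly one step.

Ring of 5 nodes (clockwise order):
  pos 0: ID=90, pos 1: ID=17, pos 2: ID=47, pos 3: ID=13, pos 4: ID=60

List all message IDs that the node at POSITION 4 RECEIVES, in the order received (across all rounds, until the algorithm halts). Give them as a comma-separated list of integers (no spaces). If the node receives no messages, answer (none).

Round 1: pos1(id17) recv 90: fwd; pos2(id47) recv 17: drop; pos3(id13) recv 47: fwd; pos4(id60) recv 13: drop; pos0(id90) recv 60: drop
Round 2: pos2(id47) recv 90: fwd; pos4(id60) recv 47: drop
Round 3: pos3(id13) recv 90: fwd
Round 4: pos4(id60) recv 90: fwd
Round 5: pos0(id90) recv 90: ELECTED

Answer: 13,47,90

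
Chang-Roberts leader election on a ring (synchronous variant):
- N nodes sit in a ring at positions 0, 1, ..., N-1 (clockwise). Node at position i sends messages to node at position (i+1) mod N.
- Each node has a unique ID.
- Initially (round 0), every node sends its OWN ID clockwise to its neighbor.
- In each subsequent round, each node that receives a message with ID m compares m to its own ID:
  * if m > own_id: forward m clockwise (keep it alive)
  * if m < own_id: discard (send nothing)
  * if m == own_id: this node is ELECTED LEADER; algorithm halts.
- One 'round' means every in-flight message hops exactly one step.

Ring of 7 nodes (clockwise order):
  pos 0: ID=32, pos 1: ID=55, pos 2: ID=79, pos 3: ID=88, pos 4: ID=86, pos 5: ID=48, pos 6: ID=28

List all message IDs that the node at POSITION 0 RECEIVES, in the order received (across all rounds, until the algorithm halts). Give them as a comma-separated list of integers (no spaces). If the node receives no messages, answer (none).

Round 1: pos1(id55) recv 32: drop; pos2(id79) recv 55: drop; pos3(id88) recv 79: drop; pos4(id86) recv 88: fwd; pos5(id48) recv 86: fwd; pos6(id28) recv 48: fwd; pos0(id32) recv 28: drop
Round 2: pos5(id48) recv 88: fwd; pos6(id28) recv 86: fwd; pos0(id32) recv 48: fwd
Round 3: pos6(id28) recv 88: fwd; pos0(id32) recv 86: fwd; pos1(id55) recv 48: drop
Round 4: pos0(id32) recv 88: fwd; pos1(id55) recv 86: fwd
Round 5: pos1(id55) recv 88: fwd; pos2(id79) recv 86: fwd
Round 6: pos2(id79) recv 88: fwd; pos3(id88) recv 86: drop
Round 7: pos3(id88) recv 88: ELECTED

Answer: 28,48,86,88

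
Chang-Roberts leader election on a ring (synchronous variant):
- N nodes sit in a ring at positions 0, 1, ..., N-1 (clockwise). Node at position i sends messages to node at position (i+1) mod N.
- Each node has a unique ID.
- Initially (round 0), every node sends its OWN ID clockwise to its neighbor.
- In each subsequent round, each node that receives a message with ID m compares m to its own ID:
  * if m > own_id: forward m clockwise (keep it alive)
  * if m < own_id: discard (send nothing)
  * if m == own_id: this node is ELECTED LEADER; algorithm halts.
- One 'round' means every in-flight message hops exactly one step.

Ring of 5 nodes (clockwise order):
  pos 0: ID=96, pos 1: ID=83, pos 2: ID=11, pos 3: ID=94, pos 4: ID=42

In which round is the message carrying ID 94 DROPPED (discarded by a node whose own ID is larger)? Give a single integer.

Answer: 2

Derivation:
Round 1: pos1(id83) recv 96: fwd; pos2(id11) recv 83: fwd; pos3(id94) recv 11: drop; pos4(id42) recv 94: fwd; pos0(id96) recv 42: drop
Round 2: pos2(id11) recv 96: fwd; pos3(id94) recv 83: drop; pos0(id96) recv 94: drop
Round 3: pos3(id94) recv 96: fwd
Round 4: pos4(id42) recv 96: fwd
Round 5: pos0(id96) recv 96: ELECTED
Message ID 94 originates at pos 3; dropped at pos 0 in round 2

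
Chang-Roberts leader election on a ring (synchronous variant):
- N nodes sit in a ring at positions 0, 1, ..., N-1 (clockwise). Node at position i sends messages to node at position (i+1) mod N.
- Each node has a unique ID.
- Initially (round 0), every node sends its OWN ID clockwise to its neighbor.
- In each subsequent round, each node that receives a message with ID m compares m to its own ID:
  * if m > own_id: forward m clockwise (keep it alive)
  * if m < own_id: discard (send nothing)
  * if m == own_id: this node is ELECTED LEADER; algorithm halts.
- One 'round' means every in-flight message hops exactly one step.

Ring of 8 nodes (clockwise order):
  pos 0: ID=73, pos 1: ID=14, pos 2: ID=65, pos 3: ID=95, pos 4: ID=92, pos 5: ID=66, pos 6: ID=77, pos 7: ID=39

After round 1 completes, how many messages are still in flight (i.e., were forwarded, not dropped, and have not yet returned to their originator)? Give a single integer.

Round 1: pos1(id14) recv 73: fwd; pos2(id65) recv 14: drop; pos3(id95) recv 65: drop; pos4(id92) recv 95: fwd; pos5(id66) recv 92: fwd; pos6(id77) recv 66: drop; pos7(id39) recv 77: fwd; pos0(id73) recv 39: drop
After round 1: 4 messages still in flight

Answer: 4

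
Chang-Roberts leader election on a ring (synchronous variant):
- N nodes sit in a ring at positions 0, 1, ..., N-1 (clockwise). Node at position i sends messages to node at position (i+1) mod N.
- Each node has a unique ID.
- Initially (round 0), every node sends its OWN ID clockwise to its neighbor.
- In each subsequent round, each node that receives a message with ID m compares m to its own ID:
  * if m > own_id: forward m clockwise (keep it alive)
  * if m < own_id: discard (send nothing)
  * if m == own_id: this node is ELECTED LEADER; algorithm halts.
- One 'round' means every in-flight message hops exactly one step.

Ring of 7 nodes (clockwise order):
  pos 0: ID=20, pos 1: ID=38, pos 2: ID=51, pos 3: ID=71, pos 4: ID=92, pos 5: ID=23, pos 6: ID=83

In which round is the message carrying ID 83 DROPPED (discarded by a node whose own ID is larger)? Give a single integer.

Round 1: pos1(id38) recv 20: drop; pos2(id51) recv 38: drop; pos3(id71) recv 51: drop; pos4(id92) recv 71: drop; pos5(id23) recv 92: fwd; pos6(id83) recv 23: drop; pos0(id20) recv 83: fwd
Round 2: pos6(id83) recv 92: fwd; pos1(id38) recv 83: fwd
Round 3: pos0(id20) recv 92: fwd; pos2(id51) recv 83: fwd
Round 4: pos1(id38) recv 92: fwd; pos3(id71) recv 83: fwd
Round 5: pos2(id51) recv 92: fwd; pos4(id92) recv 83: drop
Round 6: pos3(id71) recv 92: fwd
Round 7: pos4(id92) recv 92: ELECTED
Message ID 83 originates at pos 6; dropped at pos 4 in round 5

Answer: 5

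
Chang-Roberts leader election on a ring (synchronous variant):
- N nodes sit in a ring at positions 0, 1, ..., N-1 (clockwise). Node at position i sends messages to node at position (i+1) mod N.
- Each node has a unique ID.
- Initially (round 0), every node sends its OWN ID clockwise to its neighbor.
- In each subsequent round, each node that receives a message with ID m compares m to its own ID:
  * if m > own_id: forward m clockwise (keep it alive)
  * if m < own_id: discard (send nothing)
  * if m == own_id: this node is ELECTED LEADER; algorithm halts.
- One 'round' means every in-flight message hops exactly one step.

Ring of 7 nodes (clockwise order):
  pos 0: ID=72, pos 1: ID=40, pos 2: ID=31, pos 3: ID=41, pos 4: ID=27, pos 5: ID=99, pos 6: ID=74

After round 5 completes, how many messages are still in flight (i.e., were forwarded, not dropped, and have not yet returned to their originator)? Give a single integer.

Round 1: pos1(id40) recv 72: fwd; pos2(id31) recv 40: fwd; pos3(id41) recv 31: drop; pos4(id27) recv 41: fwd; pos5(id99) recv 27: drop; pos6(id74) recv 99: fwd; pos0(id72) recv 74: fwd
Round 2: pos2(id31) recv 72: fwd; pos3(id41) recv 40: drop; pos5(id99) recv 41: drop; pos0(id72) recv 99: fwd; pos1(id40) recv 74: fwd
Round 3: pos3(id41) recv 72: fwd; pos1(id40) recv 99: fwd; pos2(id31) recv 74: fwd
Round 4: pos4(id27) recv 72: fwd; pos2(id31) recv 99: fwd; pos3(id41) recv 74: fwd
Round 5: pos5(id99) recv 72: drop; pos3(id41) recv 99: fwd; pos4(id27) recv 74: fwd
After round 5: 2 messages still in flight

Answer: 2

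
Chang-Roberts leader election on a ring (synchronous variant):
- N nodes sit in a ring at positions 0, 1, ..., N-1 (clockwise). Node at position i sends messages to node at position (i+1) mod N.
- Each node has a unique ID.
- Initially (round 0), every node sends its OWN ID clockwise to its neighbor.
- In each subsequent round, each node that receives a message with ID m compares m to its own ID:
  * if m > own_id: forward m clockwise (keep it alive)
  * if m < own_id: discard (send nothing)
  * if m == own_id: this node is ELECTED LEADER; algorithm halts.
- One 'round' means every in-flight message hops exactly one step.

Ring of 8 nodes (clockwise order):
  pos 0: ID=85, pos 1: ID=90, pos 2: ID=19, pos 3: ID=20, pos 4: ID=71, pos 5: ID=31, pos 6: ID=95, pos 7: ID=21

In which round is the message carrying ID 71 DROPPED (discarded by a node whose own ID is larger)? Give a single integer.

Round 1: pos1(id90) recv 85: drop; pos2(id19) recv 90: fwd; pos3(id20) recv 19: drop; pos4(id71) recv 20: drop; pos5(id31) recv 71: fwd; pos6(id95) recv 31: drop; pos7(id21) recv 95: fwd; pos0(id85) recv 21: drop
Round 2: pos3(id20) recv 90: fwd; pos6(id95) recv 71: drop; pos0(id85) recv 95: fwd
Round 3: pos4(id71) recv 90: fwd; pos1(id90) recv 95: fwd
Round 4: pos5(id31) recv 90: fwd; pos2(id19) recv 95: fwd
Round 5: pos6(id95) recv 90: drop; pos3(id20) recv 95: fwd
Round 6: pos4(id71) recv 95: fwd
Round 7: pos5(id31) recv 95: fwd
Round 8: pos6(id95) recv 95: ELECTED
Message ID 71 originates at pos 4; dropped at pos 6 in round 2

Answer: 2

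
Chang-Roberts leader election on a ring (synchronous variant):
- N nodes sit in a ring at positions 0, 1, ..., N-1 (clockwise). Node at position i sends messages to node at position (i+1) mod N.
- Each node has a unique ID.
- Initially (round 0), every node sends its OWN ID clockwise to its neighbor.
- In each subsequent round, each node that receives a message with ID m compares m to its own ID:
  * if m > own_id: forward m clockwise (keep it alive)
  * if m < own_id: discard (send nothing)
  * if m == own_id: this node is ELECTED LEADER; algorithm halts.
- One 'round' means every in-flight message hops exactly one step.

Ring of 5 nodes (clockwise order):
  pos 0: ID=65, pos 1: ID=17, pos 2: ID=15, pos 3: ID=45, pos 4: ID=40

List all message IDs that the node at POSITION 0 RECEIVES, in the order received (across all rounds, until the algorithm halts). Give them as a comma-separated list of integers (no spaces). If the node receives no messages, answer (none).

Answer: 40,45,65

Derivation:
Round 1: pos1(id17) recv 65: fwd; pos2(id15) recv 17: fwd; pos3(id45) recv 15: drop; pos4(id40) recv 45: fwd; pos0(id65) recv 40: drop
Round 2: pos2(id15) recv 65: fwd; pos3(id45) recv 17: drop; pos0(id65) recv 45: drop
Round 3: pos3(id45) recv 65: fwd
Round 4: pos4(id40) recv 65: fwd
Round 5: pos0(id65) recv 65: ELECTED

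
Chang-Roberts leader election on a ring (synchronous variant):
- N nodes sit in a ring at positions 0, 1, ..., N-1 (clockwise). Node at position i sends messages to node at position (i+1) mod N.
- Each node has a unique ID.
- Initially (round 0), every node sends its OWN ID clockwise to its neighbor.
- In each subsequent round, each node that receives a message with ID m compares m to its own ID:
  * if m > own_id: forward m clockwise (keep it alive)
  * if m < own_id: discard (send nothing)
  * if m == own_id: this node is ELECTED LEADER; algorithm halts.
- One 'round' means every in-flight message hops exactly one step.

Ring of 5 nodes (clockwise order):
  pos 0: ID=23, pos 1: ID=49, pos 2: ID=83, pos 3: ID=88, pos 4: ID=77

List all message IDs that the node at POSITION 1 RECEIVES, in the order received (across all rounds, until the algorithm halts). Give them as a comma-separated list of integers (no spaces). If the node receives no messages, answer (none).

Round 1: pos1(id49) recv 23: drop; pos2(id83) recv 49: drop; pos3(id88) recv 83: drop; pos4(id77) recv 88: fwd; pos0(id23) recv 77: fwd
Round 2: pos0(id23) recv 88: fwd; pos1(id49) recv 77: fwd
Round 3: pos1(id49) recv 88: fwd; pos2(id83) recv 77: drop
Round 4: pos2(id83) recv 88: fwd
Round 5: pos3(id88) recv 88: ELECTED

Answer: 23,77,88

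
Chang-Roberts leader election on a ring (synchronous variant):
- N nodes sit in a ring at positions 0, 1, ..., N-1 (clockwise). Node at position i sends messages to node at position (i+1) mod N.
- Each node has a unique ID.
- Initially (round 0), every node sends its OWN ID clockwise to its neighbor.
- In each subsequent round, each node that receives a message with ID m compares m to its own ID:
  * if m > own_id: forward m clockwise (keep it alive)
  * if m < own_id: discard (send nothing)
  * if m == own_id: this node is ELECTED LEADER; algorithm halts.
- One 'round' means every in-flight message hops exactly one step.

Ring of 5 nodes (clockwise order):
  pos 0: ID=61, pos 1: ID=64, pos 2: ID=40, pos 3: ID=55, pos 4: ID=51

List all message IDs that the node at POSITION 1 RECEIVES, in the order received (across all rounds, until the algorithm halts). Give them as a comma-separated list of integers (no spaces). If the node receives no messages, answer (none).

Round 1: pos1(id64) recv 61: drop; pos2(id40) recv 64: fwd; pos3(id55) recv 40: drop; pos4(id51) recv 55: fwd; pos0(id61) recv 51: drop
Round 2: pos3(id55) recv 64: fwd; pos0(id61) recv 55: drop
Round 3: pos4(id51) recv 64: fwd
Round 4: pos0(id61) recv 64: fwd
Round 5: pos1(id64) recv 64: ELECTED

Answer: 61,64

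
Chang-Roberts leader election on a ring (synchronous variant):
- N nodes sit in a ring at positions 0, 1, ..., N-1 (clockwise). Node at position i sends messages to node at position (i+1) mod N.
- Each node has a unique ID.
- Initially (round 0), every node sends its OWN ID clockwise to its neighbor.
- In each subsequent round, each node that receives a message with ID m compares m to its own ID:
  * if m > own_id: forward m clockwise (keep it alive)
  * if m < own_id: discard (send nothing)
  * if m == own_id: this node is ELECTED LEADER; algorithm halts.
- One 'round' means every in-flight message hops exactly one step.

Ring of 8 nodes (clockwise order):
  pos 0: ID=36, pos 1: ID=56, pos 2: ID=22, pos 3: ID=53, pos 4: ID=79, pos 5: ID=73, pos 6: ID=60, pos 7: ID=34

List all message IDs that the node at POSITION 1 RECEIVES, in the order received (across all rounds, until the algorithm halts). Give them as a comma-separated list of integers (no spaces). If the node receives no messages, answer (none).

Round 1: pos1(id56) recv 36: drop; pos2(id22) recv 56: fwd; pos3(id53) recv 22: drop; pos4(id79) recv 53: drop; pos5(id73) recv 79: fwd; pos6(id60) recv 73: fwd; pos7(id34) recv 60: fwd; pos0(id36) recv 34: drop
Round 2: pos3(id53) recv 56: fwd; pos6(id60) recv 79: fwd; pos7(id34) recv 73: fwd; pos0(id36) recv 60: fwd
Round 3: pos4(id79) recv 56: drop; pos7(id34) recv 79: fwd; pos0(id36) recv 73: fwd; pos1(id56) recv 60: fwd
Round 4: pos0(id36) recv 79: fwd; pos1(id56) recv 73: fwd; pos2(id22) recv 60: fwd
Round 5: pos1(id56) recv 79: fwd; pos2(id22) recv 73: fwd; pos3(id53) recv 60: fwd
Round 6: pos2(id22) recv 79: fwd; pos3(id53) recv 73: fwd; pos4(id79) recv 60: drop
Round 7: pos3(id53) recv 79: fwd; pos4(id79) recv 73: drop
Round 8: pos4(id79) recv 79: ELECTED

Answer: 36,60,73,79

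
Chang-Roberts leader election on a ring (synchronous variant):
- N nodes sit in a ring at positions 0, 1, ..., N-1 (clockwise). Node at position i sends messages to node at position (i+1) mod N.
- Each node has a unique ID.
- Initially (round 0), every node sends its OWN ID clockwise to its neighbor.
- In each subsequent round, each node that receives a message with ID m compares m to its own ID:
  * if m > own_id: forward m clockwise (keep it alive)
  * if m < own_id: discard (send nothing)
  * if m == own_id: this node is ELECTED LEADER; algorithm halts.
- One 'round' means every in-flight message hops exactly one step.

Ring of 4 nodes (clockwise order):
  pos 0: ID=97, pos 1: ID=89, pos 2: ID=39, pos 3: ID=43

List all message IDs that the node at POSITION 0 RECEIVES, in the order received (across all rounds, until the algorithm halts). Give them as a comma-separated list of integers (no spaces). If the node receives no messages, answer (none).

Round 1: pos1(id89) recv 97: fwd; pos2(id39) recv 89: fwd; pos3(id43) recv 39: drop; pos0(id97) recv 43: drop
Round 2: pos2(id39) recv 97: fwd; pos3(id43) recv 89: fwd
Round 3: pos3(id43) recv 97: fwd; pos0(id97) recv 89: drop
Round 4: pos0(id97) recv 97: ELECTED

Answer: 43,89,97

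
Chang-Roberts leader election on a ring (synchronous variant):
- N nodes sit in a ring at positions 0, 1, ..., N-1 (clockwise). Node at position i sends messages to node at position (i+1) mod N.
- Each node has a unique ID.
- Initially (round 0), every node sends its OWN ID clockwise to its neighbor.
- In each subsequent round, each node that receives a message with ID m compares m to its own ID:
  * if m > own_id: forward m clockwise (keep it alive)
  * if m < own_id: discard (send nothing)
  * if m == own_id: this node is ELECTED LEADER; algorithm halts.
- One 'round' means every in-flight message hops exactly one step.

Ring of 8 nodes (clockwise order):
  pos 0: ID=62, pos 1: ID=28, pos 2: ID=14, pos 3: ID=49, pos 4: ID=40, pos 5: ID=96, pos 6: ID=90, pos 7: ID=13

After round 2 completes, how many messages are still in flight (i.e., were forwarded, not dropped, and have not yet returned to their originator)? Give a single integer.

Round 1: pos1(id28) recv 62: fwd; pos2(id14) recv 28: fwd; pos3(id49) recv 14: drop; pos4(id40) recv 49: fwd; pos5(id96) recv 40: drop; pos6(id90) recv 96: fwd; pos7(id13) recv 90: fwd; pos0(id62) recv 13: drop
Round 2: pos2(id14) recv 62: fwd; pos3(id49) recv 28: drop; pos5(id96) recv 49: drop; pos7(id13) recv 96: fwd; pos0(id62) recv 90: fwd
After round 2: 3 messages still in flight

Answer: 3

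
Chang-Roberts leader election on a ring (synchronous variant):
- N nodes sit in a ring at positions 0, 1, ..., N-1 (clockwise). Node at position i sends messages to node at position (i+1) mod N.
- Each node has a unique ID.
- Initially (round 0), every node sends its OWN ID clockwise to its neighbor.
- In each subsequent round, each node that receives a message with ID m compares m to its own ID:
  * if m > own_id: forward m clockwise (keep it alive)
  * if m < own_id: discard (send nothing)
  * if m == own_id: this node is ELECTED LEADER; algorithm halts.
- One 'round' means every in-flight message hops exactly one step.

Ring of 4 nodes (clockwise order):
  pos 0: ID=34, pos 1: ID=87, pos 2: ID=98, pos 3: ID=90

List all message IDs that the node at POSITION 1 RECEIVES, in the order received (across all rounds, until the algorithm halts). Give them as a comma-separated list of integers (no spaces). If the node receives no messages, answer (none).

Answer: 34,90,98

Derivation:
Round 1: pos1(id87) recv 34: drop; pos2(id98) recv 87: drop; pos3(id90) recv 98: fwd; pos0(id34) recv 90: fwd
Round 2: pos0(id34) recv 98: fwd; pos1(id87) recv 90: fwd
Round 3: pos1(id87) recv 98: fwd; pos2(id98) recv 90: drop
Round 4: pos2(id98) recv 98: ELECTED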